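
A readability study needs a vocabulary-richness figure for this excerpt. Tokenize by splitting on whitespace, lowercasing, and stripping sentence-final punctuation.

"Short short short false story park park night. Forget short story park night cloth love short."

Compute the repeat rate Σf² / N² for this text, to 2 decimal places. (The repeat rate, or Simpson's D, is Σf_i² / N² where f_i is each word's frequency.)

Frequencies: short:5, park:3, story:2, night:2, false:1, forget:1, cloth:1, love:1
Σf² = 46; N² = 256
Repeat rate = 46 / 256 = 0.18

0.18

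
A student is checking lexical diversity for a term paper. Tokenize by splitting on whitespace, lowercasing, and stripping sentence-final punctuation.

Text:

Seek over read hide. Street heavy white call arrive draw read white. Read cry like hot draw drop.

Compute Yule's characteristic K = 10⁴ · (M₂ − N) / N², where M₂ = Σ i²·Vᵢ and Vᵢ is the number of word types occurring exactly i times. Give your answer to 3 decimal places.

Frequencies: read:3, white:2, draw:2, seek:1, over:1, hide:1, street:1, heavy:1, call:1, arrive:1, cry:1, like:1, hot:1, drop:1
N = 18. Frequency spectrum: V_1=11, V_2=2, V_3=1
M₂ = 1²·11 + 2²·2 + 3²·1 = 28
K = 10000 × (28 − 18) / 18² = 308.642

308.642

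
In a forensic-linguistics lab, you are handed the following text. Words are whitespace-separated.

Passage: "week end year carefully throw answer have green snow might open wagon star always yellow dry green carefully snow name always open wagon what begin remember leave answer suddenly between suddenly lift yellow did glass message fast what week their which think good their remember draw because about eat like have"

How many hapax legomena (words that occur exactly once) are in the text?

23

Frequencies: week:2, carefully:2, answer:2, have:2, green:2, snow:2, open:2, wagon:2, always:2, yellow:2, what:2, remember:2, suddenly:2, their:2, end:1, year:1, throw:1, might:1, star:1, dry:1, … (17 more, each freq 1)
Hapax (freq=1): about, because, begin, between, did, draw, dry, eat, end, fast, glass, good, leave, lift, like, message, might, name, star, think, throw, which, year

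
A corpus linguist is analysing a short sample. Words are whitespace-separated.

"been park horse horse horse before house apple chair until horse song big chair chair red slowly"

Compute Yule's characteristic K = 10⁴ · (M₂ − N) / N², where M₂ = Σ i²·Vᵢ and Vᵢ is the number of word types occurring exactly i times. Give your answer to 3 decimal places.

Frequencies: horse:4, chair:3, been:1, park:1, before:1, house:1, apple:1, until:1, song:1, big:1, red:1, slowly:1
N = 17. Frequency spectrum: V_1=10, V_3=1, V_4=1
M₂ = 1²·10 + 3²·1 + 4²·1 = 35
K = 10000 × (35 − 17) / 17² = 622.837

622.837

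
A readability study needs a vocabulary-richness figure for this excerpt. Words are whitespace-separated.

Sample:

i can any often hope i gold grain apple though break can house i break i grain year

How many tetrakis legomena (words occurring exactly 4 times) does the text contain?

1

Frequencies: i:4, can:2, grain:2, break:2, any:1, often:1, hope:1, gold:1, apple:1, though:1, house:1, year:1
Words with frequency 4: i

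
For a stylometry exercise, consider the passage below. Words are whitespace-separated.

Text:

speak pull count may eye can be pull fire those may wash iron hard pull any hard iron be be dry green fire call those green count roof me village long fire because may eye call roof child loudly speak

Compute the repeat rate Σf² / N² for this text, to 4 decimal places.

0.0513

Frequencies: pull:3, may:3, be:3, fire:3, speak:2, count:2, eye:2, those:2, iron:2, hard:2, green:2, call:2, roof:2, can:1, wash:1, any:1, dry:1, me:1, village:1, long:1, … (3 more, each freq 1)
Σf² = 82; N² = 1600
Repeat rate = 82 / 1600 = 0.0513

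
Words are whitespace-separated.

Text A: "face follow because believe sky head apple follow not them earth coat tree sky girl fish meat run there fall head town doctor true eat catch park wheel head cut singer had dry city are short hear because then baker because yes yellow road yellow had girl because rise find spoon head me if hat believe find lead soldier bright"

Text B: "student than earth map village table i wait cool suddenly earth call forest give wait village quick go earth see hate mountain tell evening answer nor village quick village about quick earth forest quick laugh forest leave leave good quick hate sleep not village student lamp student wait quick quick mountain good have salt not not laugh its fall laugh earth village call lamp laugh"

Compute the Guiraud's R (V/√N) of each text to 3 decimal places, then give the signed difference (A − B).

A: V=47, N=60, R=6.068
B: V=33, N=65, R=4.093
Difference = 6.068 − 4.093 = 1.975

1.975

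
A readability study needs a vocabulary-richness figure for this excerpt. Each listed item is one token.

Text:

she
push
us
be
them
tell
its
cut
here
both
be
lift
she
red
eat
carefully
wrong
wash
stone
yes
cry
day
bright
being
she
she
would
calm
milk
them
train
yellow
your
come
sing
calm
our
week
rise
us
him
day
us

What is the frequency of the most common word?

Frequencies: she:4, us:3, be:2, them:2, day:2, calm:2, push:1, tell:1, its:1, cut:1, here:1, both:1, lift:1, red:1, eat:1, carefully:1, wrong:1, wash:1, stone:1, yes:1, … (14 more, each freq 1)
Most common: 'she' with frequency 4.

4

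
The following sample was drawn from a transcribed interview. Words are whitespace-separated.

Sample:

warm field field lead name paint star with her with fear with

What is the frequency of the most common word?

3

Frequencies: with:3, field:2, warm:1, lead:1, name:1, paint:1, star:1, her:1, fear:1
Most common: 'with' with frequency 3.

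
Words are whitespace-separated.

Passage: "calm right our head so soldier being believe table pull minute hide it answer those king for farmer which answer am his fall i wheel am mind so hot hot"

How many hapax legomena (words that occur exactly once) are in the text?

Frequencies: so:2, answer:2, am:2, hot:2, calm:1, right:1, our:1, head:1, soldier:1, being:1, believe:1, table:1, pull:1, minute:1, hide:1, it:1, those:1, king:1, for:1, farmer:1, … (6 more, each freq 1)
Hapax (freq=1): being, believe, calm, fall, farmer, for, head, hide, his, i, it, king, mind, minute, our, pull, right, soldier, table, those, wheel, which

22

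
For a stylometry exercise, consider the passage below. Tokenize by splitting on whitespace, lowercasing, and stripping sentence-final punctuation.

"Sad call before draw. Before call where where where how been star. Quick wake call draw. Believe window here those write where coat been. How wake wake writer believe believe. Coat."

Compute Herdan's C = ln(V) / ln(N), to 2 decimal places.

0.83

N = 31, V = 17.
ln(V) = 2.833213, ln(N) = 3.433987
C = 2.833213 / 3.433987 = 0.83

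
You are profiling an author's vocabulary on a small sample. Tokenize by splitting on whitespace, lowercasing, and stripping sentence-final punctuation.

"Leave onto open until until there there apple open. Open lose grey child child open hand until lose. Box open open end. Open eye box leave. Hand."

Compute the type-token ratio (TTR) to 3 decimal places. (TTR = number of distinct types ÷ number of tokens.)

0.481

N = 27 tokens, V = 13 types.
TTR = V / N = 13 / 27 = 0.481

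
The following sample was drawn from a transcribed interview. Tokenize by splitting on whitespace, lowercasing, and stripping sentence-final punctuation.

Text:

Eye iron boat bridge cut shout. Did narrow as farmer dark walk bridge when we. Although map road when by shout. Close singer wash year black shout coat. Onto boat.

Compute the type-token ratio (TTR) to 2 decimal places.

N = 30 tokens, V = 25 types.
TTR = V / N = 25 / 30 = 0.83

0.83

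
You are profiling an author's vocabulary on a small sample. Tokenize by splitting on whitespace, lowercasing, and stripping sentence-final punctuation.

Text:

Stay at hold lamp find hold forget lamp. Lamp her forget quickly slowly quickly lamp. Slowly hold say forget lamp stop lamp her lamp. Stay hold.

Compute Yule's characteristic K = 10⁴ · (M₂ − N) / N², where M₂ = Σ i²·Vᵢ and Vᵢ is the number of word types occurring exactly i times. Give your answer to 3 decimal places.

1005.917

Frequencies: lamp:7, hold:4, forget:3, stay:2, her:2, quickly:2, slowly:2, at:1, find:1, say:1, stop:1
N = 26. Frequency spectrum: V_1=4, V_2=4, V_3=1, V_4=1, V_7=1
M₂ = 1²·4 + 2²·4 + 3²·1 + 4²·1 + 7²·1 = 94
K = 10000 × (94 − 26) / 26² = 1005.917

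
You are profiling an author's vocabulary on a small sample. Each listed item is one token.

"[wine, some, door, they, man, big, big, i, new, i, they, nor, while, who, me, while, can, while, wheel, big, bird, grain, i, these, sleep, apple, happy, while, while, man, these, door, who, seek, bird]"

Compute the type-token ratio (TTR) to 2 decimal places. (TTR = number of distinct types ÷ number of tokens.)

0.60

N = 35 tokens, V = 21 types.
TTR = V / N = 21 / 35 = 0.60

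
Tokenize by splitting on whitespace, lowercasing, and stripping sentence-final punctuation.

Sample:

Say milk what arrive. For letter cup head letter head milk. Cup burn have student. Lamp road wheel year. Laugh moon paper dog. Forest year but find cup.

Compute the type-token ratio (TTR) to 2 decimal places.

0.79

N = 28 tokens, V = 22 types.
TTR = V / N = 22 / 28 = 0.79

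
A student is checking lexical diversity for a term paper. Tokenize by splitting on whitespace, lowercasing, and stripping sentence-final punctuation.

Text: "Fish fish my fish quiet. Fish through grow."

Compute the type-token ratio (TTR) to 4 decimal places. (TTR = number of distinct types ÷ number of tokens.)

N = 8 tokens, V = 5 types.
TTR = V / N = 5 / 8 = 0.6250

0.6250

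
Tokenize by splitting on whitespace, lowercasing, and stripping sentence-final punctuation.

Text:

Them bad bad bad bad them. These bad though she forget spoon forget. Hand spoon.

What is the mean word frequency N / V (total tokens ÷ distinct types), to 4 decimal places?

1.8750

N = 15 tokens, V = 8 types.
Mean frequency = N / V = 15 / 8 = 1.8750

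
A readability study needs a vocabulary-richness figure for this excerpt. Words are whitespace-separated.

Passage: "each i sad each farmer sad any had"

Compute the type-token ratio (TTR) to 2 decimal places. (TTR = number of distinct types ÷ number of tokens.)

N = 8 tokens, V = 6 types.
TTR = V / N = 6 / 8 = 0.75

0.75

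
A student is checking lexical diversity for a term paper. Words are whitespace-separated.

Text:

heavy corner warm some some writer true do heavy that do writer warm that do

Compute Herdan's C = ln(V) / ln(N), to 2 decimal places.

0.77

N = 15, V = 8.
ln(V) = 2.079442, ln(N) = 2.708050
C = 2.079442 / 2.708050 = 0.77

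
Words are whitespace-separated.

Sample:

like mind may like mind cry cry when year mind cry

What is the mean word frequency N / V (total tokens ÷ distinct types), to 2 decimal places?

N = 11 tokens, V = 6 types.
Mean frequency = N / V = 11 / 6 = 1.83

1.83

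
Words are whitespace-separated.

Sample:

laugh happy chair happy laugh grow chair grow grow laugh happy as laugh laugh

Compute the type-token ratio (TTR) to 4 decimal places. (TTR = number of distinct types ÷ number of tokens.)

N = 14 tokens, V = 5 types.
TTR = V / N = 5 / 14 = 0.3571

0.3571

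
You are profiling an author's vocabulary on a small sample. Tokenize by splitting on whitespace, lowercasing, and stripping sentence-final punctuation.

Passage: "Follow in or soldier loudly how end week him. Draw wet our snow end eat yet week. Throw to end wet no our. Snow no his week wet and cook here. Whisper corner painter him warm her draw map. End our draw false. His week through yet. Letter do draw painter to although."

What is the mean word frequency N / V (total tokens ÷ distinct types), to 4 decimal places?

1.6061

N = 53 tokens, V = 33 types.
Mean frequency = N / V = 53 / 33 = 1.6061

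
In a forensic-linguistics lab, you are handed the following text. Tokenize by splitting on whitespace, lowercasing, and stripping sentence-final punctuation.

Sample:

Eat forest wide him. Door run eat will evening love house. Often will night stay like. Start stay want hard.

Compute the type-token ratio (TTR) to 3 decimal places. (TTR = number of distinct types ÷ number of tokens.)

0.850

N = 20 tokens, V = 17 types.
TTR = V / N = 17 / 20 = 0.850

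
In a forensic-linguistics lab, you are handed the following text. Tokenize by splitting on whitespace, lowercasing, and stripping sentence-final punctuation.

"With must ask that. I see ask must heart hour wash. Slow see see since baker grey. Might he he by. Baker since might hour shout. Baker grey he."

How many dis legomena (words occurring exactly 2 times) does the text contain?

6

Frequencies: see:3, baker:3, he:3, must:2, ask:2, hour:2, since:2, grey:2, might:2, with:1, that:1, i:1, heart:1, wash:1, slow:1, by:1, shout:1
Words with frequency 2: ask, grey, hour, might, must, since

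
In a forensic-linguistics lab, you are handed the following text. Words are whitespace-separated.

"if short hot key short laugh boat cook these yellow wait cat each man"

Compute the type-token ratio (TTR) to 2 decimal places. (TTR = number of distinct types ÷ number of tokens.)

0.93

N = 14 tokens, V = 13 types.
TTR = V / N = 13 / 14 = 0.93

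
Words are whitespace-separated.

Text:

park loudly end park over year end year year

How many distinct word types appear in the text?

Distinct types: {end, loudly, over, park, year}
V = 5

5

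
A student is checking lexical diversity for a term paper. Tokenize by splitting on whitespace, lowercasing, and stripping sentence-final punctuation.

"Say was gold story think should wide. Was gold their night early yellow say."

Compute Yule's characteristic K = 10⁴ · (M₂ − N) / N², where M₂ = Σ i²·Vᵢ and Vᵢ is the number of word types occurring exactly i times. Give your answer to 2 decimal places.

Frequencies: say:2, was:2, gold:2, story:1, think:1, should:1, wide:1, their:1, night:1, early:1, yellow:1
N = 14. Frequency spectrum: V_1=8, V_2=3
M₂ = 1²·8 + 2²·3 = 20
K = 10000 × (20 − 14) / 14² = 306.12

306.12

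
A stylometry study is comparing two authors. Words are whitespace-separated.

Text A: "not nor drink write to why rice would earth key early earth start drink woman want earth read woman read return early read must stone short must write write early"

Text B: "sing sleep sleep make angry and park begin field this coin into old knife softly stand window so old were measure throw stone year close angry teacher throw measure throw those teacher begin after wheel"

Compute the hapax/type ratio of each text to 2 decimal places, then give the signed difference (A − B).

-0.11

A: hapax=12, V=19, ratio=0.63
B: hapax=20, V=27, ratio=0.74
Difference = 0.63 − 0.74 = -0.11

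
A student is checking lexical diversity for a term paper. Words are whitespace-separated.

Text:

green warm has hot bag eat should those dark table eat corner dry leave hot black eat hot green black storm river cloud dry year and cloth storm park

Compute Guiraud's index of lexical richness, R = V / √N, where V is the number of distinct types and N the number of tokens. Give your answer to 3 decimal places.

N = 29, V = 21.
√N = 5.385165
R = 21 / 5.385165 = 3.900

3.900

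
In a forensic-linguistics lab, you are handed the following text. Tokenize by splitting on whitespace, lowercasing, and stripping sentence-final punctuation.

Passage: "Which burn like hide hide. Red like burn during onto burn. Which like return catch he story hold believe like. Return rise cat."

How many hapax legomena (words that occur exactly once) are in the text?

Frequencies: like:4, burn:3, which:2, hide:2, return:2, red:1, during:1, onto:1, catch:1, he:1, story:1, hold:1, believe:1, rise:1, cat:1
Hapax (freq=1): believe, cat, catch, during, he, hold, onto, red, rise, story

10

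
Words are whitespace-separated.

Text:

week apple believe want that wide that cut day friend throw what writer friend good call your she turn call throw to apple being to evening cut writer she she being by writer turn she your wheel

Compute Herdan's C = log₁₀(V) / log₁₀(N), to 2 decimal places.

0.86

N = 37, V = 22.
log₁₀(V) = 1.342423, log₁₀(N) = 1.568202
C = 1.342423 / 1.568202 = 0.86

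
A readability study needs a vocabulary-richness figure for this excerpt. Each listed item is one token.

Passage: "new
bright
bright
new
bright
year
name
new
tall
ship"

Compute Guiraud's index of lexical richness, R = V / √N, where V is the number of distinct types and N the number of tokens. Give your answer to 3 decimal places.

N = 10, V = 6.
√N = 3.162278
R = 6 / 3.162278 = 1.897

1.897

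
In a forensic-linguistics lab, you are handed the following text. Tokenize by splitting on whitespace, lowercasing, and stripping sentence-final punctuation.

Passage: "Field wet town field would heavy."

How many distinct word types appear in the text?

5

Distinct types: {field, heavy, town, wet, would}
V = 5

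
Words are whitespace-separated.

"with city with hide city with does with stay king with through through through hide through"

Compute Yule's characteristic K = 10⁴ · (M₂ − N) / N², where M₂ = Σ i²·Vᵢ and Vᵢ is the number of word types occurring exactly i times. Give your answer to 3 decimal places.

1406.250

Frequencies: with:5, through:4, city:2, hide:2, does:1, stay:1, king:1
N = 16. Frequency spectrum: V_1=3, V_2=2, V_4=1, V_5=1
M₂ = 1²·3 + 2²·2 + 4²·1 + 5²·1 = 52
K = 10000 × (52 − 16) / 16² = 1406.250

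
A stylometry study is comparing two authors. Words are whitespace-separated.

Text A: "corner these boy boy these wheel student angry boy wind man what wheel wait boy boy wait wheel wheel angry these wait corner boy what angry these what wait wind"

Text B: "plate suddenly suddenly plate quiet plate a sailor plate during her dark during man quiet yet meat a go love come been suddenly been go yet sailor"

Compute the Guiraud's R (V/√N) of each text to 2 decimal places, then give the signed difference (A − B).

-1.06

A: V=10, N=30, R=1.83
B: V=15, N=27, R=2.89
Difference = 1.83 − 2.89 = -1.06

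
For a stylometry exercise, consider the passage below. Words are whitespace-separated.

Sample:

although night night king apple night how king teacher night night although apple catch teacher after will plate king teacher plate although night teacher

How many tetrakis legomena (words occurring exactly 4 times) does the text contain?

1

Frequencies: night:6, teacher:4, although:3, king:3, apple:2, plate:2, how:1, catch:1, after:1, will:1
Words with frequency 4: teacher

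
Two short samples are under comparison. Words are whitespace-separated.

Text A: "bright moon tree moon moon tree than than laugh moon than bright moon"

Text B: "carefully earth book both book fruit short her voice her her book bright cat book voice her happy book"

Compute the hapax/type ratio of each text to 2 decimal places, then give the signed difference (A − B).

A: hapax=1, V=5, ratio=0.20
B: hapax=8, V=11, ratio=0.73
Difference = 0.20 − 0.73 = -0.53

-0.53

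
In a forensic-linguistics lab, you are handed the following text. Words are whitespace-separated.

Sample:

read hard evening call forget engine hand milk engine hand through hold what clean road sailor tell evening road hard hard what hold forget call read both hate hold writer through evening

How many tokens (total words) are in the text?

Tokens: read, hard, evening, call, forget, engine, hand, milk, engine, hand, through, hold, what, clean, road, sailor, tell, evening, road, hard, hard, what, hold, forget, call, read, both, hate, hold, writer, through, evening
N = 32

32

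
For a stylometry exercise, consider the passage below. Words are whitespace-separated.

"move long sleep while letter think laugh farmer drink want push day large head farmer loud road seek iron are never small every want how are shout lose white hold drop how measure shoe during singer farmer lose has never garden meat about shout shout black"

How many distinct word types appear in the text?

37

Distinct types: {about, are, black, day, drink, drop, during, every, farmer, garden, has, head, hold, how, iron, large, laugh, letter, long, lose, loud, measure, meat, move, never, push, road, seek, shoe, shout, singer, sleep, small, think, want, while, white}
V = 37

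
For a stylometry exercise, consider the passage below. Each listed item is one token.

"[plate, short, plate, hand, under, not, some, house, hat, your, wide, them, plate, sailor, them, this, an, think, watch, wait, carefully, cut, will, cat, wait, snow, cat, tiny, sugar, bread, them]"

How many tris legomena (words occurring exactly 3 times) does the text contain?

Frequencies: plate:3, them:3, wait:2, cat:2, short:1, hand:1, under:1, not:1, some:1, house:1, hat:1, your:1, wide:1, sailor:1, this:1, an:1, think:1, watch:1, carefully:1, cut:1, … (5 more, each freq 1)
Words with frequency 3: plate, them

2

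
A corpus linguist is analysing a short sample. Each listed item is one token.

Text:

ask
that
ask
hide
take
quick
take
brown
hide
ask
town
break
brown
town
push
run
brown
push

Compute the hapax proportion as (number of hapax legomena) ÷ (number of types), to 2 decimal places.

Frequencies: ask:3, brown:3, hide:2, take:2, town:2, push:2, that:1, quick:1, break:1, run:1
Hapax count = 4; type count = 10.
Ratio = 4 / 10 = 0.40

0.40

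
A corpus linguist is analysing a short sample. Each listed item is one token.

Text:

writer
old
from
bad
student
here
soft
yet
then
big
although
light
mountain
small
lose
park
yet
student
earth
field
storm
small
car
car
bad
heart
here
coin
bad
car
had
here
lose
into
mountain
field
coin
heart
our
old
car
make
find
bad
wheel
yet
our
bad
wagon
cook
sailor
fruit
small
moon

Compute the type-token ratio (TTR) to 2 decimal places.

0.61

N = 54 tokens, V = 33 types.
TTR = V / N = 33 / 54 = 0.61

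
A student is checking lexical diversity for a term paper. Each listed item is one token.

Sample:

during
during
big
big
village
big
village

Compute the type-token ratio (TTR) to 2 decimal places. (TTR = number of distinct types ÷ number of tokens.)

N = 7 tokens, V = 3 types.
TTR = V / N = 3 / 7 = 0.43

0.43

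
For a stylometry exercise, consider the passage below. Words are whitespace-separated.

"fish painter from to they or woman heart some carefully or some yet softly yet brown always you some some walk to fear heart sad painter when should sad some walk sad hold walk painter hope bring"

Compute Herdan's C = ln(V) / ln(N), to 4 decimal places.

0.8683

N = 37, V = 23.
ln(V) = 3.135494, ln(N) = 3.610918
C = 3.135494 / 3.610918 = 0.8683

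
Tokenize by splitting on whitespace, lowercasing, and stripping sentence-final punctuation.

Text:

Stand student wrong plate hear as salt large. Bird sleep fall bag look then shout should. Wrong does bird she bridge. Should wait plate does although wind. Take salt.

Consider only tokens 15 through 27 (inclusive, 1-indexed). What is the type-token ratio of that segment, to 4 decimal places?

Segment tokens 15–27: shout, should, wrong, does, bird, she, bridge, should, wait, plate, does, although, wind
Segment N = 13, segment V = 11.
TTR = 11 / 13 = 0.8462

0.8462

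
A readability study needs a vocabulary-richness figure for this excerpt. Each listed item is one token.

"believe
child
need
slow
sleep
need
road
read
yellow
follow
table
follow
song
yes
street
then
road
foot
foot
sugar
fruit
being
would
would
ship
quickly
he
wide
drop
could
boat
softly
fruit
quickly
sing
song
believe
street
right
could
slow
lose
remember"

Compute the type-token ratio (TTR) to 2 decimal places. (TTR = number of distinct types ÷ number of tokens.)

0.72

N = 43 tokens, V = 31 types.
TTR = V / N = 31 / 43 = 0.72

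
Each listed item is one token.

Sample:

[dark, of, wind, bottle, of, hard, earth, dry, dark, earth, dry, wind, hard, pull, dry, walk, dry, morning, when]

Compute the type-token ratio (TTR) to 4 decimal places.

0.5789

N = 19 tokens, V = 11 types.
TTR = V / N = 11 / 19 = 0.5789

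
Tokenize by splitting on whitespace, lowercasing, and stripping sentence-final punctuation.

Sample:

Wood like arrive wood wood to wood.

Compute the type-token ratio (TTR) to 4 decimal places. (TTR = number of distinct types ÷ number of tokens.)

N = 7 tokens, V = 4 types.
TTR = V / N = 4 / 7 = 0.5714

0.5714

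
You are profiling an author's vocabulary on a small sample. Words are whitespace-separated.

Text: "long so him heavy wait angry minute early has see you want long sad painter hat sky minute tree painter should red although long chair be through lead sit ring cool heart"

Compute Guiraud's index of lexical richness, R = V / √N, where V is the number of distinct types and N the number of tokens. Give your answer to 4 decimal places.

4.9497

N = 32, V = 28.
√N = 5.656854
R = 28 / 5.656854 = 4.9497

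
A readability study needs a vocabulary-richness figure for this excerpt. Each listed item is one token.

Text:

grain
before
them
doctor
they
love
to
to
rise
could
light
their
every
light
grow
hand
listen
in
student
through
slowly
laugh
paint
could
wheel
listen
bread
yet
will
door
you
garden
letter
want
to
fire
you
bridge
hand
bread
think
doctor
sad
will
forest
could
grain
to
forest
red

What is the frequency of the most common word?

4

Frequencies: to:4, could:3, grain:2, doctor:2, light:2, hand:2, listen:2, bread:2, will:2, you:2, forest:2, before:1, them:1, they:1, love:1, rise:1, their:1, every:1, grow:1, in:1, … (16 more, each freq 1)
Most common: 'to' with frequency 4.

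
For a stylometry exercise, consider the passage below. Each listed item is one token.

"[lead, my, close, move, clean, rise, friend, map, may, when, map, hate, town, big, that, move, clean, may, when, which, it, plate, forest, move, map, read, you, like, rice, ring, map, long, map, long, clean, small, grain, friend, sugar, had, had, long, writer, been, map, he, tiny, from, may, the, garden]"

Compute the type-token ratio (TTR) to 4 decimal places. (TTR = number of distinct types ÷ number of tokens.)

N = 51 tokens, V = 35 types.
TTR = V / N = 35 / 51 = 0.6863

0.6863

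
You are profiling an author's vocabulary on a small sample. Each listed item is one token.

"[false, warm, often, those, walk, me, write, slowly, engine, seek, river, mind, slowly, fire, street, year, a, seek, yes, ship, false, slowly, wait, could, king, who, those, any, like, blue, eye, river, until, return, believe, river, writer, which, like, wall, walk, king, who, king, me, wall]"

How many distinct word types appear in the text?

Distinct types: {a, any, believe, blue, could, engine, eye, false, fire, king, like, me, mind, often, return, river, seek, ship, slowly, street, those, until, wait, walk, wall, warm, which, who, write, writer, year, yes}
V = 32

32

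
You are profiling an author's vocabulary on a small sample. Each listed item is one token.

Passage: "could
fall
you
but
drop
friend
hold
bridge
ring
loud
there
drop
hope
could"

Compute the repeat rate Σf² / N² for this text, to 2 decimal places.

Frequencies: could:2, drop:2, fall:1, you:1, but:1, friend:1, hold:1, bridge:1, ring:1, loud:1, there:1, hope:1
Σf² = 18; N² = 196
Repeat rate = 18 / 196 = 0.09

0.09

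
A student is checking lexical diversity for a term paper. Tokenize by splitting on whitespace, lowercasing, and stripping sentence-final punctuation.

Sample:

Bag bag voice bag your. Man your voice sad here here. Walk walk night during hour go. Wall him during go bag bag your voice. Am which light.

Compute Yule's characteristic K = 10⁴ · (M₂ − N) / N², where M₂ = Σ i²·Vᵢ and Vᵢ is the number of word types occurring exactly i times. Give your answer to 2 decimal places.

Frequencies: bag:5, voice:3, your:3, here:2, walk:2, during:2, go:2, man:1, sad:1, night:1, hour:1, wall:1, him:1, am:1, which:1, light:1
N = 28. Frequency spectrum: V_1=9, V_2=4, V_3=2, V_5=1
M₂ = 1²·9 + 2²·4 + 3²·2 + 5²·1 = 68
K = 10000 × (68 − 28) / 28² = 510.20

510.20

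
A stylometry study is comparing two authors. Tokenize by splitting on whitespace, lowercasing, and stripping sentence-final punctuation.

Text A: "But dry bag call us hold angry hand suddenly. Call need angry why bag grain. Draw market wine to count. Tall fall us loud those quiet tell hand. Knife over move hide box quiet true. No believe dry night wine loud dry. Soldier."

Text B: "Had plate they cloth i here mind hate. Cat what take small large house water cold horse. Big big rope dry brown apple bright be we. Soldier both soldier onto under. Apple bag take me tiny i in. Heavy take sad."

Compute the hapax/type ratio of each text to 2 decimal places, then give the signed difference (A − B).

-0.13

A: hapax=24, V=33, ratio=0.73
B: hapax=30, V=35, ratio=0.86
Difference = 0.73 − 0.86 = -0.13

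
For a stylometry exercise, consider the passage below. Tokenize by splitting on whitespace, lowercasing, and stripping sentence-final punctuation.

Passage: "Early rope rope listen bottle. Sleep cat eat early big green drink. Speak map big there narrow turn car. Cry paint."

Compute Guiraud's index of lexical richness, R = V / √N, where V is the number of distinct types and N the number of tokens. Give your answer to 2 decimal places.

N = 21, V = 18.
√N = 4.582576
R = 18 / 4.582576 = 3.93

3.93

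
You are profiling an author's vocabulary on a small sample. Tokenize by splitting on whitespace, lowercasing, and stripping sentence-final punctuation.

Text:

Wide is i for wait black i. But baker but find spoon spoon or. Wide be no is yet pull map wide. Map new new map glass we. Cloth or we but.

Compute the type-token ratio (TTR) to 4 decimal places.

N = 32 tokens, V = 20 types.
TTR = V / N = 20 / 32 = 0.6250

0.6250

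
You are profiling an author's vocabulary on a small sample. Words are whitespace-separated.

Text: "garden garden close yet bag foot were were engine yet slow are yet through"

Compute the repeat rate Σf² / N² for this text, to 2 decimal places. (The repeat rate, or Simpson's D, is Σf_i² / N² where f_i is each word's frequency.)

Frequencies: yet:3, garden:2, were:2, close:1, bag:1, foot:1, engine:1, slow:1, are:1, through:1
Σf² = 24; N² = 196
Repeat rate = 24 / 196 = 0.12

0.12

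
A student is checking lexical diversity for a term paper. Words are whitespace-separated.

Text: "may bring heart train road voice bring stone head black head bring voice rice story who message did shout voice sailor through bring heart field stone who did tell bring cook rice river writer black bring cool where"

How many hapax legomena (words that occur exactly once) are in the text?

15

Frequencies: bring:6, voice:3, heart:2, stone:2, head:2, black:2, rice:2, who:2, did:2, may:1, train:1, road:1, story:1, message:1, shout:1, sailor:1, through:1, field:1, tell:1, cook:1, … (4 more, each freq 1)
Hapax (freq=1): cook, cool, field, may, message, river, road, sailor, shout, story, tell, through, train, where, writer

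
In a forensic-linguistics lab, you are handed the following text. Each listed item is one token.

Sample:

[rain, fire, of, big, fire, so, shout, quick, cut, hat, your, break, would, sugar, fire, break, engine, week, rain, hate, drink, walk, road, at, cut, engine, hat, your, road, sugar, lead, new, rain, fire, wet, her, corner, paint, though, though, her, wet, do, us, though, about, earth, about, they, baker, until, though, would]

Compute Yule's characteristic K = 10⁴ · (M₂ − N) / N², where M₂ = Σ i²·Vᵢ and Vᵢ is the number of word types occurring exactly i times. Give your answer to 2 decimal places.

Frequencies: fire:4, though:4, rain:3, cut:2, hat:2, your:2, break:2, would:2, sugar:2, engine:2, road:2, wet:2, her:2, about:2, of:1, big:1, so:1, shout:1, quick:1, week:1, … (14 more, each freq 1)
N = 53. Frequency spectrum: V_1=20, V_2=11, V_3=1, V_4=2
M₂ = 1²·20 + 2²·11 + 3²·1 + 4²·2 = 105
K = 10000 × (105 − 53) / 53² = 185.12

185.12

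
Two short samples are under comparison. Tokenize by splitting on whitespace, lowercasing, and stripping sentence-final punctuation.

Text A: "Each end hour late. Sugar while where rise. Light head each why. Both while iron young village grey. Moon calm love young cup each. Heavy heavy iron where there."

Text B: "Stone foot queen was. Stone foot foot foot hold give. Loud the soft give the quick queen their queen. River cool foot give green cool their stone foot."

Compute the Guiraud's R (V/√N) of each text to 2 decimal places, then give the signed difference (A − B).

1.44

A: V=22, N=29, R=4.09
B: V=14, N=28, R=2.65
Difference = 4.09 − 2.65 = 1.44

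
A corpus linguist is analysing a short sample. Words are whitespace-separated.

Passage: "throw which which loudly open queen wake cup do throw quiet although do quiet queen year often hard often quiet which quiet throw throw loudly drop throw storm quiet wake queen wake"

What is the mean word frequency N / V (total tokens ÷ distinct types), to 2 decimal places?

2.13

N = 32 tokens, V = 15 types.
Mean frequency = N / V = 32 / 15 = 2.13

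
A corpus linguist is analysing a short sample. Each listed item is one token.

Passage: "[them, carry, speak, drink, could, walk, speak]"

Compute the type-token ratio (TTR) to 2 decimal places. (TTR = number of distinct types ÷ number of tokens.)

0.86

N = 7 tokens, V = 6 types.
TTR = V / N = 6 / 7 = 0.86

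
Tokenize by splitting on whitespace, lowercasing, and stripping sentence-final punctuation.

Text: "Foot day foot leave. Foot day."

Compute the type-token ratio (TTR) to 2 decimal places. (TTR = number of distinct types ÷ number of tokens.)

N = 6 tokens, V = 3 types.
TTR = V / N = 3 / 6 = 0.50

0.50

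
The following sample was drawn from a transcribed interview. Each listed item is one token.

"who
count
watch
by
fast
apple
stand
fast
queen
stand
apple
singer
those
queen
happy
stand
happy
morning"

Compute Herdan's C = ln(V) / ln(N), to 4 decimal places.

N = 18, V = 12.
ln(V) = 2.484907, ln(N) = 2.890372
C = 2.484907 / 2.890372 = 0.8597

0.8597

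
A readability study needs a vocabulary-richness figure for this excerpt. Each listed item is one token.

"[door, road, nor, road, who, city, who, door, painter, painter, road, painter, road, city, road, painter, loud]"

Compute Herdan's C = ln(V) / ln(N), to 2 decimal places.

0.69

N = 17, V = 7.
ln(V) = 1.945910, ln(N) = 2.833213
C = 1.945910 / 2.833213 = 0.69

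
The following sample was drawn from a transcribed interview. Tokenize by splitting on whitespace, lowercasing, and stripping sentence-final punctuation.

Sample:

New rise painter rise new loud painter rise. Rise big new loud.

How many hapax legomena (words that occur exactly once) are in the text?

1

Frequencies: rise:4, new:3, painter:2, loud:2, big:1
Hapax (freq=1): big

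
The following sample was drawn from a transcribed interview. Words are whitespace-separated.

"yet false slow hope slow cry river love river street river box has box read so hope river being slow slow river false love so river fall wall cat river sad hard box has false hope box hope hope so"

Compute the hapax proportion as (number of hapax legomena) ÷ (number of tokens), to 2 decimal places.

Frequencies: river:7, hope:5, slow:4, box:4, false:3, so:3, love:2, has:2, yet:1, cry:1, street:1, read:1, being:1, fall:1, wall:1, cat:1, sad:1, hard:1
Hapax count = 10; token count = 40.
Ratio = 10 / 40 = 0.25

0.25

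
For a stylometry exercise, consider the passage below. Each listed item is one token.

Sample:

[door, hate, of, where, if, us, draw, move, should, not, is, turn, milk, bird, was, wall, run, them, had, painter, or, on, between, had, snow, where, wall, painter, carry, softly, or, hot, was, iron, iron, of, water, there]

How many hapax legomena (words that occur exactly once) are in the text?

22

Frequencies: of:2, where:2, was:2, wall:2, had:2, painter:2, or:2, iron:2, door:1, hate:1, if:1, us:1, draw:1, move:1, should:1, not:1, is:1, turn:1, milk:1, bird:1, … (10 more, each freq 1)
Hapax (freq=1): between, bird, carry, door, draw, hate, hot, if, is, milk, move, not, on, run, should, snow, softly, them, there, turn, us, water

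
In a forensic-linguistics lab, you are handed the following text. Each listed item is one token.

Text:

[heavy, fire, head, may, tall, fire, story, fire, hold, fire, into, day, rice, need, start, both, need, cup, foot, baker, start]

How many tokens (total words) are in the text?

Tokens: heavy, fire, head, may, tall, fire, story, fire, hold, fire, into, day, rice, need, start, both, need, cup, foot, baker, start
N = 21

21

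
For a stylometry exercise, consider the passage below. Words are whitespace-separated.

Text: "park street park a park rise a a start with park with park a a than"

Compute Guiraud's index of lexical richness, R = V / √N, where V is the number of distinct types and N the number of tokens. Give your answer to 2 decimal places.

1.75

N = 16, V = 7.
√N = 4.000000
R = 7 / 4.000000 = 1.75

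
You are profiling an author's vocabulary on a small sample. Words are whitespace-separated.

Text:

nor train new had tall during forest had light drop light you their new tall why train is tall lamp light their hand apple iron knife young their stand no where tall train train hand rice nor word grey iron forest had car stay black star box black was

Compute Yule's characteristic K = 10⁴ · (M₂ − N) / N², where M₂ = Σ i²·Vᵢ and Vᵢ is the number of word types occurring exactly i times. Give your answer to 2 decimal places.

Frequencies: train:4, tall:4, had:3, light:3, their:3, nor:2, new:2, forest:2, hand:2, iron:2, black:2, during:1, drop:1, you:1, why:1, is:1, lamp:1, apple:1, knife:1, young:1, … (11 more, each freq 1)
N = 49. Frequency spectrum: V_1=20, V_2=6, V_3=3, V_4=2
M₂ = 1²·20 + 2²·6 + 3²·3 + 4²·2 = 103
K = 10000 × (103 − 49) / 49² = 224.91

224.91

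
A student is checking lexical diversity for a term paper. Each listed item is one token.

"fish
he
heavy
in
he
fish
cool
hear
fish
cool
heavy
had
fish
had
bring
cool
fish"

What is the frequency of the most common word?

5

Frequencies: fish:5, cool:3, he:2, heavy:2, had:2, in:1, hear:1, bring:1
Most common: 'fish' with frequency 5.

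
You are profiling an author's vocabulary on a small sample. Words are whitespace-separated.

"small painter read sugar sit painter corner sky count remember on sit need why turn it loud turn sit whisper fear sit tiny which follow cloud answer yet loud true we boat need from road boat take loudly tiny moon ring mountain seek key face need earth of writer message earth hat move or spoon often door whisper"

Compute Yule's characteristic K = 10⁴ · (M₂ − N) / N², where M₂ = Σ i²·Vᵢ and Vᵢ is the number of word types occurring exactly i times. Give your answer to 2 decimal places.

95.12

Frequencies: sit:4, need:3, painter:2, turn:2, loud:2, whisper:2, tiny:2, boat:2, earth:2, small:1, read:1, sugar:1, corner:1, sky:1, count:1, remember:1, on:1, why:1, it:1, fear:1, … (26 more, each freq 1)
N = 58. Frequency spectrum: V_1=37, V_2=7, V_3=1, V_4=1
M₂ = 1²·37 + 2²·7 + 3²·1 + 4²·1 = 90
K = 10000 × (90 − 58) / 58² = 95.12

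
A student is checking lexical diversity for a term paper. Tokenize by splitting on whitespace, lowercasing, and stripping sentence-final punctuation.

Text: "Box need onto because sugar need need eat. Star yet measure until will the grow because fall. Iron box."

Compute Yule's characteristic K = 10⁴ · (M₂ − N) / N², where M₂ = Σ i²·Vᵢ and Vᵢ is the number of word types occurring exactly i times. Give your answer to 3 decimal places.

Frequencies: need:3, box:2, because:2, onto:1, sugar:1, eat:1, star:1, yet:1, measure:1, until:1, will:1, the:1, grow:1, fall:1, iron:1
N = 19. Frequency spectrum: V_1=12, V_2=2, V_3=1
M₂ = 1²·12 + 2²·2 + 3²·1 = 29
K = 10000 × (29 − 19) / 19² = 277.008

277.008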